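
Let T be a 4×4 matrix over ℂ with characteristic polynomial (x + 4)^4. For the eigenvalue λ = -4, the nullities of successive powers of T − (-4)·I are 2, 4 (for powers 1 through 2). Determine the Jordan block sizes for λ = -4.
Block sizes for λ = -4: [2, 2]

From the dimensions of kernels of powers, the number of Jordan blocks of size at least j is d_j − d_{j−1} where d_j = dim ker(N^j) (with d_0 = 0). Computing the differences gives [2, 2].
The number of blocks of size exactly k is (#blocks of size ≥ k) − (#blocks of size ≥ k + 1), so the partition is: 2 block(s) of size 2.
In nonincreasing order the block sizes are [2, 2].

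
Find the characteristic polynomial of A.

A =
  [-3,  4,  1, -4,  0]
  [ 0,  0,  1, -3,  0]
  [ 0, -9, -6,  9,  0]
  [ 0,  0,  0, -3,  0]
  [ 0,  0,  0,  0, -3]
x^5 + 15*x^4 + 90*x^3 + 270*x^2 + 405*x + 243

Expanding det(x·I − A) (e.g. by cofactor expansion or by noting that A is similar to its Jordan form J, which has the same characteristic polynomial as A) gives
  χ_A(x) = x^5 + 15*x^4 + 90*x^3 + 270*x^2 + 405*x + 243
which factors as (x + 3)^5. The eigenvalues (with algebraic multiplicities) are λ = -3 with multiplicity 5.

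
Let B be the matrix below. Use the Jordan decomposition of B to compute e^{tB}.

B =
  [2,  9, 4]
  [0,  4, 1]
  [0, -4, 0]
e^{tB} =
  [exp(2*t), t^2*exp(2*t) + 9*t*exp(2*t), t^2*exp(2*t)/2 + 4*t*exp(2*t)]
  [0, 2*t*exp(2*t) + exp(2*t), t*exp(2*t)]
  [0, -4*t*exp(2*t), -2*t*exp(2*t) + exp(2*t)]

Strategy: write B = P · J · P⁻¹ where J is a Jordan canonical form, so e^{tB} = P · e^{tJ} · P⁻¹, and e^{tJ} can be computed block-by-block.

B has Jordan form
J =
  [2, 1, 0]
  [0, 2, 1]
  [0, 0, 2]
(up to reordering of blocks).

Per-block formulas:
  For a 3×3 Jordan block J_3(2): exp(t · J_3(2)) = e^(2t)·(I + t·N + (t^2/2)·N^2), where N is the 3×3 nilpotent shift.

After assembling e^{tJ} and conjugating by P, we get:

e^{tB} =
  [exp(2*t), t^2*exp(2*t) + 9*t*exp(2*t), t^2*exp(2*t)/2 + 4*t*exp(2*t)]
  [0, 2*t*exp(2*t) + exp(2*t), t*exp(2*t)]
  [0, -4*t*exp(2*t), -2*t*exp(2*t) + exp(2*t)]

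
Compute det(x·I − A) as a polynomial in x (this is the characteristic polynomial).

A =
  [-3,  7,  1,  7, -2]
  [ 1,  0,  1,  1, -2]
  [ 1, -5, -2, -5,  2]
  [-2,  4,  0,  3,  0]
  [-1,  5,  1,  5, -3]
x^5 + 5*x^4 + 10*x^3 + 10*x^2 + 5*x + 1

Expanding det(x·I − A) (e.g. by cofactor expansion or by noting that A is similar to its Jordan form J, which has the same characteristic polynomial as A) gives
  χ_A(x) = x^5 + 5*x^4 + 10*x^3 + 10*x^2 + 5*x + 1
which factors as (x + 1)^5. The eigenvalues (with algebraic multiplicities) are λ = -1 with multiplicity 5.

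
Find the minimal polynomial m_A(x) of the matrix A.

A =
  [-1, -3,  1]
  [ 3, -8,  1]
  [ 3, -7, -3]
x^3 + 12*x^2 + 48*x + 64

The characteristic polynomial is χ_A(x) = (x + 4)^3, so the eigenvalues are known. The minimal polynomial is
  m_A(x) = Π_λ (x − λ)^{k_λ}
where k_λ is the size of the *largest* Jordan block for λ (equivalently, the smallest k with (A − λI)^k v = 0 for every generalised eigenvector v of λ).

  λ = -4: largest Jordan block has size 3, contributing (x + 4)^3

So m_A(x) = (x + 4)^3 = x^3 + 12*x^2 + 48*x + 64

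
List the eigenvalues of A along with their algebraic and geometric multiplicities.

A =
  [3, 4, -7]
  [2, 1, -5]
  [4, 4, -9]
λ = -3: alg = 1, geom = 1; λ = -1: alg = 2, geom = 1

Step 1 — factor the characteristic polynomial to read off the algebraic multiplicities:
  χ_A(x) = (x + 1)^2*(x + 3)

Step 2 — compute geometric multiplicities via the rank-nullity identity g(λ) = n − rank(A − λI):
  rank(A − (-3)·I) = 2, so dim ker(A − (-3)·I) = n − 2 = 1
  rank(A − (-1)·I) = 2, so dim ker(A − (-1)·I) = n − 2 = 1

Summary:
  λ = -3: algebraic multiplicity = 1, geometric multiplicity = 1
  λ = -1: algebraic multiplicity = 2, geometric multiplicity = 1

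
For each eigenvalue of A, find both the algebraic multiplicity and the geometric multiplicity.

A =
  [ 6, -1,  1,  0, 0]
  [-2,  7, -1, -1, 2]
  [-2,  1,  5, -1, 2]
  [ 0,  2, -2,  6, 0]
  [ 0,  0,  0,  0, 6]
λ = 6: alg = 5, geom = 3

Step 1 — factor the characteristic polynomial to read off the algebraic multiplicities:
  χ_A(x) = (x - 6)^5

Step 2 — compute geometric multiplicities via the rank-nullity identity g(λ) = n − rank(A − λI):
  rank(A − (6)·I) = 2, so dim ker(A − (6)·I) = n − 2 = 3

Summary:
  λ = 6: algebraic multiplicity = 5, geometric multiplicity = 3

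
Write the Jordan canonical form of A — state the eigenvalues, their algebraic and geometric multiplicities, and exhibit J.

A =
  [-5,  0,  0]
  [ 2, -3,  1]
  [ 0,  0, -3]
J_1(-5) ⊕ J_2(-3)

The characteristic polynomial is
  det(x·I − A) = x^3 + 11*x^2 + 39*x + 45 = (x + 3)^2*(x + 5)

Eigenvalues and multiplicities (the geometric multiplicity of λ is n − rank(A − λI), which equals the number of Jordan blocks for λ):
  λ = -5: algebraic multiplicity = 1, geometric multiplicity = 1
  λ = -3: algebraic multiplicity = 2, geometric multiplicity = 1

Determining the block sizes for each eigenvalue:
  λ = -5: one block (gm = 1), so the single block has size am = 1 → block sizes [1]
  λ = -3: one block (gm = 1), so the single block has size am = 2 → block sizes [2]

Assembling the blocks gives a Jordan form
J =
  [-5,  0,  0]
  [ 0, -3,  1]
  [ 0,  0, -3]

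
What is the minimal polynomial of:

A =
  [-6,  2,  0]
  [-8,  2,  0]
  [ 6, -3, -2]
x^2 + 4*x + 4

The characteristic polynomial is χ_A(x) = (x + 2)^3, so the eigenvalues are known. The minimal polynomial is
  m_A(x) = Π_λ (x − λ)^{k_λ}
where k_λ is the size of the *largest* Jordan block for λ (equivalently, the smallest k with (A − λI)^k v = 0 for every generalised eigenvector v of λ).

  λ = -2: largest Jordan block has size 2, contributing (x + 2)^2

So m_A(x) = (x + 2)^2 = x^2 + 4*x + 4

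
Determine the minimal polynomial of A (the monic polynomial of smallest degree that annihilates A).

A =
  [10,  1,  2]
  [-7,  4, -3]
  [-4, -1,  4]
x^3 - 18*x^2 + 108*x - 216

The characteristic polynomial is χ_A(x) = (x - 6)^3, so the eigenvalues are known. The minimal polynomial is
  m_A(x) = Π_λ (x − λ)^{k_λ}
where k_λ is the size of the *largest* Jordan block for λ (equivalently, the smallest k with (A − λI)^k v = 0 for every generalised eigenvector v of λ).

  λ = 6: largest Jordan block has size 3, contributing (x − 6)^3

So m_A(x) = (x - 6)^3 = x^3 - 18*x^2 + 108*x - 216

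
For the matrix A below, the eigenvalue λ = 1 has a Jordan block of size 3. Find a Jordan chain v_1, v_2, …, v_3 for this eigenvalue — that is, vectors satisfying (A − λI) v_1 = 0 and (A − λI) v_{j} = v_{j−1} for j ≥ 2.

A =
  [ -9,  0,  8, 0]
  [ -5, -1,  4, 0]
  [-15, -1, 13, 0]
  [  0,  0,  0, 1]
A Jordan chain for λ = 1 of length 3:
v_1 = (-20, 0, -25, 0)ᵀ
v_2 = (-10, -5, -15, 0)ᵀ
v_3 = (1, 0, 0, 0)ᵀ

Let N = A − (1)·I. We want v_3 with N^3 v_3 = 0 but N^2 v_3 ≠ 0; then v_{j-1} := N · v_j for j = 3, …, 2.

Pick v_3 = (1, 0, 0, 0)ᵀ.
Then v_2 = N · v_3 = (-10, -5, -15, 0)ᵀ.
Then v_1 = N · v_2 = (-20, 0, -25, 0)ᵀ.

Sanity check: (A − (1)·I) v_1 = (0, 0, 0, 0)ᵀ = 0. ✓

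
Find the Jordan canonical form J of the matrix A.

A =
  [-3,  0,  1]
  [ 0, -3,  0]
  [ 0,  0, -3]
J_2(-3) ⊕ J_1(-3)

The characteristic polynomial is
  det(x·I − A) = x^3 + 9*x^2 + 27*x + 27 = (x + 3)^3

Eigenvalues and multiplicities (the geometric multiplicity of λ is n − rank(A − λI), which equals the number of Jordan blocks for λ):
  λ = -3: algebraic multiplicity = 3, geometric multiplicity = 2

Determining the block sizes for each eigenvalue:
  λ = -3: 2 blocks summing to 3 forces exactly one block of size 2 and the rest size 1 → block sizes [2, 1]

Assembling the blocks gives a Jordan form
J =
  [-3,  1,  0]
  [ 0, -3,  0]
  [ 0,  0, -3]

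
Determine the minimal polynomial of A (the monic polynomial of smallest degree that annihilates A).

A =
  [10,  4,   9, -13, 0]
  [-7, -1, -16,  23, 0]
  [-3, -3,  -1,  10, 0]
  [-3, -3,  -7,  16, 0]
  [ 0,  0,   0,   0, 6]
x^2 - 12*x + 36

The characteristic polynomial is χ_A(x) = (x - 6)^5, so the eigenvalues are known. The minimal polynomial is
  m_A(x) = Π_λ (x − λ)^{k_λ}
where k_λ is the size of the *largest* Jordan block for λ (equivalently, the smallest k with (A − λI)^k v = 0 for every generalised eigenvector v of λ).

  λ = 6: largest Jordan block has size 2, contributing (x − 6)^2

So m_A(x) = (x - 6)^2 = x^2 - 12*x + 36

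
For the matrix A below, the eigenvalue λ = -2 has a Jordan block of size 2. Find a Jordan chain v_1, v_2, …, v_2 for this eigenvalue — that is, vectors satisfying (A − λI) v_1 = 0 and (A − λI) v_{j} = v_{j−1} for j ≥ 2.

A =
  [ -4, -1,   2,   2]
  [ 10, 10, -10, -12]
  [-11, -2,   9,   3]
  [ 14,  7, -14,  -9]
A Jordan chain for λ = -2 of length 2:
v_1 = (1, 0, 1, 0)ᵀ
v_2 = (0, 1, 0, 1)ᵀ

Let N = A − (-2)·I. We want v_2 with N^2 v_2 = 0 but N^1 v_2 ≠ 0; then v_{j-1} := N · v_j for j = 2, …, 2.

Pick v_2 = (0, 1, 0, 1)ᵀ.
Then v_1 = N · v_2 = (1, 0, 1, 0)ᵀ.

Sanity check: (A − (-2)·I) v_1 = (0, 0, 0, 0)ᵀ = 0. ✓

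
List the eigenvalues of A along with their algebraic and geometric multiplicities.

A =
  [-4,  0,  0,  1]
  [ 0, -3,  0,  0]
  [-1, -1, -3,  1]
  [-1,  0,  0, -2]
λ = -3: alg = 4, geom = 2

Step 1 — factor the characteristic polynomial to read off the algebraic multiplicities:
  χ_A(x) = (x + 3)^4

Step 2 — compute geometric multiplicities via the rank-nullity identity g(λ) = n − rank(A − λI):
  rank(A − (-3)·I) = 2, so dim ker(A − (-3)·I) = n − 2 = 2

Summary:
  λ = -3: algebraic multiplicity = 4, geometric multiplicity = 2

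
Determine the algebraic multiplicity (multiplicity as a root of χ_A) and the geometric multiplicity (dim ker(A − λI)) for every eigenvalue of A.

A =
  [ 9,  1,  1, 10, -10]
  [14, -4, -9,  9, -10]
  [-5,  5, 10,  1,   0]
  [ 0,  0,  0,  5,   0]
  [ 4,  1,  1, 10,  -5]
λ = 0: alg = 2, geom = 1; λ = 5: alg = 3, geom = 2

Step 1 — factor the characteristic polynomial to read off the algebraic multiplicities:
  χ_A(x) = x^2*(x - 5)^3

Step 2 — compute geometric multiplicities via the rank-nullity identity g(λ) = n − rank(A − λI):
  rank(A − (0)·I) = 4, so dim ker(A − (0)·I) = n − 4 = 1
  rank(A − (5)·I) = 3, so dim ker(A − (5)·I) = n − 3 = 2

Summary:
  λ = 0: algebraic multiplicity = 2, geometric multiplicity = 1
  λ = 5: algebraic multiplicity = 3, geometric multiplicity = 2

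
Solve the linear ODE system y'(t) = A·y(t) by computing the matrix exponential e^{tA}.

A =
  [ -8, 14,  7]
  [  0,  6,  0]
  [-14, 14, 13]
e^{tA} =
  [-exp(6*t) + 2*exp(-t), 2*exp(6*t) - 2*exp(-t), exp(6*t) - exp(-t)]
  [0, exp(6*t), 0]
  [-2*exp(6*t) + 2*exp(-t), 2*exp(6*t) - 2*exp(-t), 2*exp(6*t) - exp(-t)]

Strategy: write A = P · J · P⁻¹ where J is a Jordan canonical form, so e^{tA} = P · e^{tJ} · P⁻¹, and e^{tJ} can be computed block-by-block.

A has Jordan form
J =
  [-1, 0, 0]
  [ 0, 6, 0]
  [ 0, 0, 6]
(up to reordering of blocks).

Per-block formulas:
  For a 1×1 block at λ = 6: exp(t · [6]) = [e^(6t)].
  For a 1×1 block at λ = -1: exp(t · [-1]) = [e^(-1t)].

After assembling e^{tJ} and conjugating by P, we get:

e^{tA} =
  [-exp(6*t) + 2*exp(-t), 2*exp(6*t) - 2*exp(-t), exp(6*t) - exp(-t)]
  [0, exp(6*t), 0]
  [-2*exp(6*t) + 2*exp(-t), 2*exp(6*t) - 2*exp(-t), 2*exp(6*t) - exp(-t)]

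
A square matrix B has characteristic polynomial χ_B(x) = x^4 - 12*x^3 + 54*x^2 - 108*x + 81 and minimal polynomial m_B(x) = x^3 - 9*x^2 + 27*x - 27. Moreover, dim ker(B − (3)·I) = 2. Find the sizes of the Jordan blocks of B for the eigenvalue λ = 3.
Block sizes for λ = 3: [3, 1]

Step 1 — from the characteristic polynomial, algebraic multiplicity of λ = 3 is 4. From dim ker(B − (3)·I) = 2, there are exactly 2 Jordan blocks for λ = 3.
Step 2 — from the minimal polynomial, the factor (x − 3)^3 tells us the largest block for λ = 3 has size 3.
Step 3 — with total size 4, 2 blocks, and largest block 3, the block sizes (in nonincreasing order) are [3, 1].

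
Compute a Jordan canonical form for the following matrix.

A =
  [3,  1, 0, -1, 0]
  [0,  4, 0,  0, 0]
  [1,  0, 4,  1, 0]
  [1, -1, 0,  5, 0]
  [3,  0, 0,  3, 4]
J_2(4) ⊕ J_2(4) ⊕ J_1(4)

The characteristic polynomial is
  det(x·I − A) = x^5 - 20*x^4 + 160*x^3 - 640*x^2 + 1280*x - 1024 = (x - 4)^5

Eigenvalues and multiplicities (the geometric multiplicity of λ is n − rank(A − λI), which equals the number of Jordan blocks for λ):
  λ = 4: algebraic multiplicity = 5, geometric multiplicity = 3

Determining the block sizes for each eigenvalue:
  λ = 4: with am = 5 and gm = 3, the partition is not yet determined (e.g. several partitions of 5 into 3 parts exist). Let N = A − (4)·I. Computing rank(N^1) = 2, rank(N^2) = 0; the number of blocks of size ≥ j is rank(N^{j−1}) − rank(N^j), giving [3, 2]. So we have 2 block(s) of size 2, 1 block(s) of size 1 → block sizes [2, 2, 1]

Assembling the blocks gives a Jordan form
J =
  [4, 1, 0, 0, 0]
  [0, 4, 0, 0, 0]
  [0, 0, 4, 1, 0]
  [0, 0, 0, 4, 0]
  [0, 0, 0, 0, 4]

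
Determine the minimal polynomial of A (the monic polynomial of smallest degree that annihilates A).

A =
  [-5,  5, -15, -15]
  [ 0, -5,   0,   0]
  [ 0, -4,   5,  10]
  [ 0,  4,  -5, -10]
x^3 + 10*x^2 + 25*x

The characteristic polynomial is χ_A(x) = x*(x + 5)^3, so the eigenvalues are known. The minimal polynomial is
  m_A(x) = Π_λ (x − λ)^{k_λ}
where k_λ is the size of the *largest* Jordan block for λ (equivalently, the smallest k with (A − λI)^k v = 0 for every generalised eigenvector v of λ).

  λ = -5: largest Jordan block has size 2, contributing (x + 5)^2
  λ = 0: largest Jordan block has size 1, contributing (x − 0)

So m_A(x) = x*(x + 5)^2 = x^3 + 10*x^2 + 25*x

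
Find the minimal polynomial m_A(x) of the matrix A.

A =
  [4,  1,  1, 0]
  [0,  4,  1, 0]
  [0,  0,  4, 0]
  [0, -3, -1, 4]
x^3 - 12*x^2 + 48*x - 64

The characteristic polynomial is χ_A(x) = (x - 4)^4, so the eigenvalues are known. The minimal polynomial is
  m_A(x) = Π_λ (x − λ)^{k_λ}
where k_λ is the size of the *largest* Jordan block for λ (equivalently, the smallest k with (A − λI)^k v = 0 for every generalised eigenvector v of λ).

  λ = 4: largest Jordan block has size 3, contributing (x − 4)^3

So m_A(x) = (x - 4)^3 = x^3 - 12*x^2 + 48*x - 64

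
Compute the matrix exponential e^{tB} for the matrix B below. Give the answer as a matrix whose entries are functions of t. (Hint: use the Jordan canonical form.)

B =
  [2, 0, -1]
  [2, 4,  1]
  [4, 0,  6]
e^{tB} =
  [-2*t*exp(4*t) + exp(4*t), 0, -t*exp(4*t)]
  [2*t*exp(4*t), exp(4*t), t*exp(4*t)]
  [4*t*exp(4*t), 0, 2*t*exp(4*t) + exp(4*t)]

Strategy: write B = P · J · P⁻¹ where J is a Jordan canonical form, so e^{tB} = P · e^{tJ} · P⁻¹, and e^{tJ} can be computed block-by-block.

B has Jordan form
J =
  [4, 1, 0]
  [0, 4, 0]
  [0, 0, 4]
(up to reordering of blocks).

Per-block formulas:
  For a 2×2 Jordan block J_2(4): exp(t · J_2(4)) = e^(4t)·(I + t·N), where N is the 2×2 nilpotent shift.
  For a 1×1 block at λ = 4: exp(t · [4]) = [e^(4t)].

After assembling e^{tJ} and conjugating by P, we get:

e^{tB} =
  [-2*t*exp(4*t) + exp(4*t), 0, -t*exp(4*t)]
  [2*t*exp(4*t), exp(4*t), t*exp(4*t)]
  [4*t*exp(4*t), 0, 2*t*exp(4*t) + exp(4*t)]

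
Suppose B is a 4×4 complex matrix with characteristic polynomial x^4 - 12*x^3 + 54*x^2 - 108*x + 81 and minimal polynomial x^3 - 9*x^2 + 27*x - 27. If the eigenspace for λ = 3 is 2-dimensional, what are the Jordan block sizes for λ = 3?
Block sizes for λ = 3: [3, 1]

Step 1 — from the characteristic polynomial, algebraic multiplicity of λ = 3 is 4. From dim ker(B − (3)·I) = 2, there are exactly 2 Jordan blocks for λ = 3.
Step 2 — from the minimal polynomial, the factor (x − 3)^3 tells us the largest block for λ = 3 has size 3.
Step 3 — with total size 4, 2 blocks, and largest block 3, the block sizes (in nonincreasing order) are [3, 1].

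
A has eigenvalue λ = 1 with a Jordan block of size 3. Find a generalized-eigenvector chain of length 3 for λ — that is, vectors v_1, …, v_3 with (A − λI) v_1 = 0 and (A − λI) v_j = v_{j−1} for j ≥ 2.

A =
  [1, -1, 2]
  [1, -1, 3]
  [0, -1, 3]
A Jordan chain for λ = 1 of length 3:
v_1 = (-1, -2, -1)ᵀ
v_2 = (0, 1, 0)ᵀ
v_3 = (1, 0, 0)ᵀ

Let N = A − (1)·I. We want v_3 with N^3 v_3 = 0 but N^2 v_3 ≠ 0; then v_{j-1} := N · v_j for j = 3, …, 2.

Pick v_3 = (1, 0, 0)ᵀ.
Then v_2 = N · v_3 = (0, 1, 0)ᵀ.
Then v_1 = N · v_2 = (-1, -2, -1)ᵀ.

Sanity check: (A − (1)·I) v_1 = (0, 0, 0)ᵀ = 0. ✓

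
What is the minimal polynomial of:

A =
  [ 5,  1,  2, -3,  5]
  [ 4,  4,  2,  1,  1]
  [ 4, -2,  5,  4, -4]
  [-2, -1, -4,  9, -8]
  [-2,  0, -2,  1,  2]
x^3 - 15*x^2 + 75*x - 125

The characteristic polynomial is χ_A(x) = (x - 5)^5, so the eigenvalues are known. The minimal polynomial is
  m_A(x) = Π_λ (x − λ)^{k_λ}
where k_λ is the size of the *largest* Jordan block for λ (equivalently, the smallest k with (A − λI)^k v = 0 for every generalised eigenvector v of λ).

  λ = 5: largest Jordan block has size 3, contributing (x − 5)^3

So m_A(x) = (x - 5)^3 = x^3 - 15*x^2 + 75*x - 125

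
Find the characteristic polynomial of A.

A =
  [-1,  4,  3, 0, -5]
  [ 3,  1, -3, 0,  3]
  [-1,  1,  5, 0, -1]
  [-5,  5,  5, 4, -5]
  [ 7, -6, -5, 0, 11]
x^5 - 20*x^4 + 160*x^3 - 640*x^2 + 1280*x - 1024

Expanding det(x·I − A) (e.g. by cofactor expansion or by noting that A is similar to its Jordan form J, which has the same characteristic polynomial as A) gives
  χ_A(x) = x^5 - 20*x^4 + 160*x^3 - 640*x^2 + 1280*x - 1024
which factors as (x - 4)^5. The eigenvalues (with algebraic multiplicities) are λ = 4 with multiplicity 5.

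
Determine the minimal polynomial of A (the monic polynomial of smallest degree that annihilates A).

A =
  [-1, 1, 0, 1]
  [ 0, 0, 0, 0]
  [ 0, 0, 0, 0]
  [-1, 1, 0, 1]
x^2

The characteristic polynomial is χ_A(x) = x^4, so the eigenvalues are known. The minimal polynomial is
  m_A(x) = Π_λ (x − λ)^{k_λ}
where k_λ is the size of the *largest* Jordan block for λ (equivalently, the smallest k with (A − λI)^k v = 0 for every generalised eigenvector v of λ).

  λ = 0: largest Jordan block has size 2, contributing (x − 0)^2

So m_A(x) = x^2 = x^2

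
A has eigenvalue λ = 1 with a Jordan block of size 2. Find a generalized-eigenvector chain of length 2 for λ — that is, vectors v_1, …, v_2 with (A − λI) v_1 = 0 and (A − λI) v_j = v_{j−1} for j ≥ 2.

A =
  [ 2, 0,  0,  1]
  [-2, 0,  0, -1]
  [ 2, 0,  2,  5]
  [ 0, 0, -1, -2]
A Jordan chain for λ = 1 of length 2:
v_1 = (1, -1, 3, -1)ᵀ
v_2 = (1, -1, 1, 0)ᵀ

Let N = A − (1)·I. We want v_2 with N^2 v_2 = 0 but N^1 v_2 ≠ 0; then v_{j-1} := N · v_j for j = 2, …, 2.

Pick v_2 = (1, -1, 1, 0)ᵀ.
Then v_1 = N · v_2 = (1, -1, 3, -1)ᵀ.

Sanity check: (A − (1)·I) v_1 = (0, 0, 0, 0)ᵀ = 0. ✓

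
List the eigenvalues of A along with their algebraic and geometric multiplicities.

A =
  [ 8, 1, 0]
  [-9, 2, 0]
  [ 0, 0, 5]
λ = 5: alg = 3, geom = 2

Step 1 — factor the characteristic polynomial to read off the algebraic multiplicities:
  χ_A(x) = (x - 5)^3

Step 2 — compute geometric multiplicities via the rank-nullity identity g(λ) = n − rank(A − λI):
  rank(A − (5)·I) = 1, so dim ker(A − (5)·I) = n − 1 = 2

Summary:
  λ = 5: algebraic multiplicity = 3, geometric multiplicity = 2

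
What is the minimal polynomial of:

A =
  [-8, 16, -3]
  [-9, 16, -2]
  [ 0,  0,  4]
x^3 - 12*x^2 + 48*x - 64

The characteristic polynomial is χ_A(x) = (x - 4)^3, so the eigenvalues are known. The minimal polynomial is
  m_A(x) = Π_λ (x − λ)^{k_λ}
where k_λ is the size of the *largest* Jordan block for λ (equivalently, the smallest k with (A − λI)^k v = 0 for every generalised eigenvector v of λ).

  λ = 4: largest Jordan block has size 3, contributing (x − 4)^3

So m_A(x) = (x - 4)^3 = x^3 - 12*x^2 + 48*x - 64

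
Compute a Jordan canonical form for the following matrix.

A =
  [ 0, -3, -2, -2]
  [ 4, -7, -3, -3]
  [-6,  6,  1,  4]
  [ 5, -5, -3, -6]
J_3(-3) ⊕ J_1(-3)

The characteristic polynomial is
  det(x·I − A) = x^4 + 12*x^3 + 54*x^2 + 108*x + 81 = (x + 3)^4

Eigenvalues and multiplicities (the geometric multiplicity of λ is n − rank(A − λI), which equals the number of Jordan blocks for λ):
  λ = -3: algebraic multiplicity = 4, geometric multiplicity = 2

Determining the block sizes for each eigenvalue:
  λ = -3: with am = 4 and gm = 2, the partition is not yet determined (e.g. several partitions of 4 into 2 parts exist). Let N = A − (-3)·I. Computing rank(N^1) = 2, rank(N^2) = 1, rank(N^3) = 0; the number of blocks of size ≥ j is rank(N^{j−1}) − rank(N^j), giving [2, 1, 1]. So we have 1 block(s) of size 3, 1 block(s) of size 1 → block sizes [3, 1]

Assembling the blocks gives a Jordan form
J =
  [-3,  1,  0,  0]
  [ 0, -3,  1,  0]
  [ 0,  0, -3,  0]
  [ 0,  0,  0, -3]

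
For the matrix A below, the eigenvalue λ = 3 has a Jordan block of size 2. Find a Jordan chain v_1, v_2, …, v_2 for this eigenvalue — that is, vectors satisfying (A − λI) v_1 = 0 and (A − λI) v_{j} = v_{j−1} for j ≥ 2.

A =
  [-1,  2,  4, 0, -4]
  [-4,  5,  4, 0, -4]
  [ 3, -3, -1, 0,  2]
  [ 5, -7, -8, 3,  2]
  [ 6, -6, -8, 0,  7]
A Jordan chain for λ = 3 of length 2:
v_1 = (-6, -6, 3, 3, 6)ᵀ
v_2 = (2, 1, 0, 0, 0)ᵀ

Let N = A − (3)·I. We want v_2 with N^2 v_2 = 0 but N^1 v_2 ≠ 0; then v_{j-1} := N · v_j for j = 2, …, 2.

Pick v_2 = (2, 1, 0, 0, 0)ᵀ.
Then v_1 = N · v_2 = (-6, -6, 3, 3, 6)ᵀ.

Sanity check: (A − (3)·I) v_1 = (0, 0, 0, 0, 0)ᵀ = 0. ✓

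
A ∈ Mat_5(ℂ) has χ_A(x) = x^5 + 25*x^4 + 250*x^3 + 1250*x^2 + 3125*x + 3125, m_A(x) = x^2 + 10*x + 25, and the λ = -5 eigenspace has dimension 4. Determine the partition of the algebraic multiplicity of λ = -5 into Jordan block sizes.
Block sizes for λ = -5: [2, 1, 1, 1]

Step 1 — from the characteristic polynomial, algebraic multiplicity of λ = -5 is 5. From dim ker(A − (-5)·I) = 4, there are exactly 4 Jordan blocks for λ = -5.
Step 2 — from the minimal polynomial, the factor (x + 5)^2 tells us the largest block for λ = -5 has size 2.
Step 3 — with total size 5, 4 blocks, and largest block 2, the block sizes (in nonincreasing order) are [2, 1, 1, 1].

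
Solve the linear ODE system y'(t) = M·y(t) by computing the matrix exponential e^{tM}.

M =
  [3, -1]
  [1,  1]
e^{tM} =
  [t*exp(2*t) + exp(2*t), -t*exp(2*t)]
  [t*exp(2*t), -t*exp(2*t) + exp(2*t)]

Strategy: write M = P · J · P⁻¹ where J is a Jordan canonical form, so e^{tM} = P · e^{tJ} · P⁻¹, and e^{tJ} can be computed block-by-block.

M has Jordan form
J =
  [2, 1]
  [0, 2]
(up to reordering of blocks).

Per-block formulas:
  For a 2×2 Jordan block J_2(2): exp(t · J_2(2)) = e^(2t)·(I + t·N), where N is the 2×2 nilpotent shift.

After assembling e^{tJ} and conjugating by P, we get:

e^{tM} =
  [t*exp(2*t) + exp(2*t), -t*exp(2*t)]
  [t*exp(2*t), -t*exp(2*t) + exp(2*t)]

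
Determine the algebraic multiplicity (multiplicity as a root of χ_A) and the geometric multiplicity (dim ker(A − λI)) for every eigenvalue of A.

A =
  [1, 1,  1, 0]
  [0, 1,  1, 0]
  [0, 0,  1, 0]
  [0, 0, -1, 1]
λ = 1: alg = 4, geom = 2

Step 1 — factor the characteristic polynomial to read off the algebraic multiplicities:
  χ_A(x) = (x - 1)^4

Step 2 — compute geometric multiplicities via the rank-nullity identity g(λ) = n − rank(A − λI):
  rank(A − (1)·I) = 2, so dim ker(A − (1)·I) = n − 2 = 2

Summary:
  λ = 1: algebraic multiplicity = 4, geometric multiplicity = 2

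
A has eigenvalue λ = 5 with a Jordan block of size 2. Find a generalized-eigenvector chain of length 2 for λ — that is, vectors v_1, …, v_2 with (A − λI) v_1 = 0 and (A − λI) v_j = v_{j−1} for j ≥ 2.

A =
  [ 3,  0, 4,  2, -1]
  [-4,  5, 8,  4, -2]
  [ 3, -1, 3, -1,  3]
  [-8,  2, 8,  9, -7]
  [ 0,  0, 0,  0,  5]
A Jordan chain for λ = 5 of length 2:
v_1 = (-2, -4, 3, -8, 0)ᵀ
v_2 = (1, 0, 0, 0, 0)ᵀ

Let N = A − (5)·I. We want v_2 with N^2 v_2 = 0 but N^1 v_2 ≠ 0; then v_{j-1} := N · v_j for j = 2, …, 2.

Pick v_2 = (1, 0, 0, 0, 0)ᵀ.
Then v_1 = N · v_2 = (-2, -4, 3, -8, 0)ᵀ.

Sanity check: (A − (5)·I) v_1 = (0, 0, 0, 0, 0)ᵀ = 0. ✓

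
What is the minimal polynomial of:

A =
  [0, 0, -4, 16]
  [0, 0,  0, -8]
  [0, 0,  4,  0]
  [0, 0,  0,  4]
x^2 - 4*x

The characteristic polynomial is χ_A(x) = x^2*(x - 4)^2, so the eigenvalues are known. The minimal polynomial is
  m_A(x) = Π_λ (x − λ)^{k_λ}
where k_λ is the size of the *largest* Jordan block for λ (equivalently, the smallest k with (A − λI)^k v = 0 for every generalised eigenvector v of λ).

  λ = 0: largest Jordan block has size 1, contributing (x − 0)
  λ = 4: largest Jordan block has size 1, contributing (x − 4)

So m_A(x) = x*(x - 4) = x^2 - 4*x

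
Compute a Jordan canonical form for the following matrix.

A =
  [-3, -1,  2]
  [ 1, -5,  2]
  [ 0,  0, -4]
J_2(-4) ⊕ J_1(-4)

The characteristic polynomial is
  det(x·I − A) = x^3 + 12*x^2 + 48*x + 64 = (x + 4)^3

Eigenvalues and multiplicities (the geometric multiplicity of λ is n − rank(A − λI), which equals the number of Jordan blocks for λ):
  λ = -4: algebraic multiplicity = 3, geometric multiplicity = 2

Determining the block sizes for each eigenvalue:
  λ = -4: 2 blocks summing to 3 forces exactly one block of size 2 and the rest size 1 → block sizes [2, 1]

Assembling the blocks gives a Jordan form
J =
  [-4,  1,  0]
  [ 0, -4,  0]
  [ 0,  0, -4]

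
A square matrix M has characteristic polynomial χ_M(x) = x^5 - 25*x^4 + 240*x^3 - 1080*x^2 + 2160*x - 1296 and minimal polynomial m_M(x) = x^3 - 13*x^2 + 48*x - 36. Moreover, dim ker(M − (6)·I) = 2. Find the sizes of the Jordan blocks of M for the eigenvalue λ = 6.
Block sizes for λ = 6: [2, 2]

Step 1 — from the characteristic polynomial, algebraic multiplicity of λ = 6 is 4. From dim ker(M − (6)·I) = 2, there are exactly 2 Jordan blocks for λ = 6.
Step 2 — from the minimal polynomial, the factor (x − 6)^2 tells us the largest block for λ = 6 has size 2.
Step 3 — with total size 4, 2 blocks, and largest block 2, the block sizes (in nonincreasing order) are [2, 2].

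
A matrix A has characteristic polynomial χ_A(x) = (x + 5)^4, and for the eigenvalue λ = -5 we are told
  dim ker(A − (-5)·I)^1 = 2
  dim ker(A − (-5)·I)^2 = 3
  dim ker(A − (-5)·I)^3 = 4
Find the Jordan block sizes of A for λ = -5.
Block sizes for λ = -5: [3, 1]

From the dimensions of kernels of powers, the number of Jordan blocks of size at least j is d_j − d_{j−1} where d_j = dim ker(N^j) (with d_0 = 0). Computing the differences gives [2, 1, 1].
The number of blocks of size exactly k is (#blocks of size ≥ k) − (#blocks of size ≥ k + 1), so the partition is: 1 block(s) of size 1, 1 block(s) of size 3.
In nonincreasing order the block sizes are [3, 1].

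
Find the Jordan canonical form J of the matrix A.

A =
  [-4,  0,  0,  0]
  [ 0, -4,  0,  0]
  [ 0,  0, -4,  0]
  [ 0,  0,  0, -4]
J_1(-4) ⊕ J_1(-4) ⊕ J_1(-4) ⊕ J_1(-4)

The characteristic polynomial is
  det(x·I − A) = x^4 + 16*x^3 + 96*x^2 + 256*x + 256 = (x + 4)^4

Eigenvalues and multiplicities (the geometric multiplicity of λ is n − rank(A − λI), which equals the number of Jordan blocks for λ):
  λ = -4: algebraic multiplicity = 4, geometric multiplicity = 4

Determining the block sizes for each eigenvalue:
  λ = -4: gm = am = 4, so every block has size 1 → block sizes [1, 1, 1, 1]

Assembling the blocks gives a Jordan form
J =
  [-4,  0,  0,  0]
  [ 0, -4,  0,  0]
  [ 0,  0, -4,  0]
  [ 0,  0,  0, -4]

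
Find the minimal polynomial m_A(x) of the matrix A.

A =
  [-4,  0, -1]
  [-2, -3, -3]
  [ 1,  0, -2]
x^3 + 9*x^2 + 27*x + 27

The characteristic polynomial is χ_A(x) = (x + 3)^3, so the eigenvalues are known. The minimal polynomial is
  m_A(x) = Π_λ (x − λ)^{k_λ}
where k_λ is the size of the *largest* Jordan block for λ (equivalently, the smallest k with (A − λI)^k v = 0 for every generalised eigenvector v of λ).

  λ = -3: largest Jordan block has size 3, contributing (x + 3)^3

So m_A(x) = (x + 3)^3 = x^3 + 9*x^2 + 27*x + 27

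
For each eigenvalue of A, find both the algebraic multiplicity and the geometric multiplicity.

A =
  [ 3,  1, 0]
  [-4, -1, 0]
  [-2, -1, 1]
λ = 1: alg = 3, geom = 2

Step 1 — factor the characteristic polynomial to read off the algebraic multiplicities:
  χ_A(x) = (x - 1)^3

Step 2 — compute geometric multiplicities via the rank-nullity identity g(λ) = n − rank(A − λI):
  rank(A − (1)·I) = 1, so dim ker(A − (1)·I) = n − 1 = 2

Summary:
  λ = 1: algebraic multiplicity = 3, geometric multiplicity = 2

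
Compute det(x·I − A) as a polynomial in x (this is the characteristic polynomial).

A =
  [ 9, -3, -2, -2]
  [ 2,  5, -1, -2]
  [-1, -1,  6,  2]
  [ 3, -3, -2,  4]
x^4 - 24*x^3 + 216*x^2 - 864*x + 1296

Expanding det(x·I − A) (e.g. by cofactor expansion or by noting that A is similar to its Jordan form J, which has the same characteristic polynomial as A) gives
  χ_A(x) = x^4 - 24*x^3 + 216*x^2 - 864*x + 1296
which factors as (x - 6)^4. The eigenvalues (with algebraic multiplicities) are λ = 6 with multiplicity 4.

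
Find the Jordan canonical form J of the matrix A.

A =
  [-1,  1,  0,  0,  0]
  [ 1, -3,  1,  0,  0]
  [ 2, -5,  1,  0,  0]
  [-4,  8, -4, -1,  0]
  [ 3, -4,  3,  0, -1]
J_3(-1) ⊕ J_1(-1) ⊕ J_1(-1)

The characteristic polynomial is
  det(x·I − A) = x^5 + 5*x^4 + 10*x^3 + 10*x^2 + 5*x + 1 = (x + 1)^5

Eigenvalues and multiplicities (the geometric multiplicity of λ is n − rank(A − λI), which equals the number of Jordan blocks for λ):
  λ = -1: algebraic multiplicity = 5, geometric multiplicity = 3

Determining the block sizes for each eigenvalue:
  λ = -1: with am = 5 and gm = 3, the partition is not yet determined (e.g. several partitions of 5 into 3 parts exist). Let N = A − (-1)·I. Computing rank(N^1) = 2, rank(N^2) = 1, rank(N^3) = 0; the number of blocks of size ≥ j is rank(N^{j−1}) − rank(N^j), giving [3, 1, 1]. So we have 1 block(s) of size 3, 2 block(s) of size 1 → block sizes [3, 1, 1]

Assembling the blocks gives a Jordan form
J =
  [-1,  1,  0,  0,  0]
  [ 0, -1,  1,  0,  0]
  [ 0,  0, -1,  0,  0]
  [ 0,  0,  0, -1,  0]
  [ 0,  0,  0,  0, -1]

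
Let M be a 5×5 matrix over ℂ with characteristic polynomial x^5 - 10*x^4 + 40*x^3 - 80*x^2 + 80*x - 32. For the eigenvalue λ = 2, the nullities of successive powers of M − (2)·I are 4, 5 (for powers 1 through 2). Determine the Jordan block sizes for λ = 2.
Block sizes for λ = 2: [2, 1, 1, 1]

From the dimensions of kernels of powers, the number of Jordan blocks of size at least j is d_j − d_{j−1} where d_j = dim ker(N^j) (with d_0 = 0). Computing the differences gives [4, 1].
The number of blocks of size exactly k is (#blocks of size ≥ k) − (#blocks of size ≥ k + 1), so the partition is: 3 block(s) of size 1, 1 block(s) of size 2.
In nonincreasing order the block sizes are [2, 1, 1, 1].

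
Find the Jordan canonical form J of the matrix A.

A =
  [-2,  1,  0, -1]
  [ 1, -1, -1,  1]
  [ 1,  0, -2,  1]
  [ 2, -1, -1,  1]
J_2(-1) ⊕ J_2(-1)

The characteristic polynomial is
  det(x·I − A) = x^4 + 4*x^3 + 6*x^2 + 4*x + 1 = (x + 1)^4

Eigenvalues and multiplicities (the geometric multiplicity of λ is n − rank(A − λI), which equals the number of Jordan blocks for λ):
  λ = -1: algebraic multiplicity = 4, geometric multiplicity = 2

Determining the block sizes for each eigenvalue:
  λ = -1: with am = 4 and gm = 2, the partition is not yet determined (e.g. several partitions of 4 into 2 parts exist). Let N = A − (-1)·I. Computing rank(N^1) = 2, rank(N^2) = 0; the number of blocks of size ≥ j is rank(N^{j−1}) − rank(N^j), giving [2, 2]. So we have 2 block(s) of size 2 → block sizes [2, 2]

Assembling the blocks gives a Jordan form
J =
  [-1,  1,  0,  0]
  [ 0, -1,  0,  0]
  [ 0,  0, -1,  1]
  [ 0,  0,  0, -1]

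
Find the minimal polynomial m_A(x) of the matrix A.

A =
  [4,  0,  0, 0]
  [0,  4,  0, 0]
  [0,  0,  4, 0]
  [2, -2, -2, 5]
x^2 - 9*x + 20

The characteristic polynomial is χ_A(x) = (x - 5)*(x - 4)^3, so the eigenvalues are known. The minimal polynomial is
  m_A(x) = Π_λ (x − λ)^{k_λ}
where k_λ is the size of the *largest* Jordan block for λ (equivalently, the smallest k with (A − λI)^k v = 0 for every generalised eigenvector v of λ).

  λ = 4: largest Jordan block has size 1, contributing (x − 4)
  λ = 5: largest Jordan block has size 1, contributing (x − 5)

So m_A(x) = (x - 5)*(x - 4) = x^2 - 9*x + 20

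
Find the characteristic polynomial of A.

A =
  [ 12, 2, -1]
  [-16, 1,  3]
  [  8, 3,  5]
x^3 - 18*x^2 + 108*x - 216

Expanding det(x·I − A) (e.g. by cofactor expansion or by noting that A is similar to its Jordan form J, which has the same characteristic polynomial as A) gives
  χ_A(x) = x^3 - 18*x^2 + 108*x - 216
which factors as (x - 6)^3. The eigenvalues (with algebraic multiplicities) are λ = 6 with multiplicity 3.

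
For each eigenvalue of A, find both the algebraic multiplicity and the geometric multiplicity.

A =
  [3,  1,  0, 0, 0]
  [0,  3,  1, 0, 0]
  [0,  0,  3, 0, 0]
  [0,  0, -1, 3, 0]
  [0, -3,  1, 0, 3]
λ = 3: alg = 5, geom = 3

Step 1 — factor the characteristic polynomial to read off the algebraic multiplicities:
  χ_A(x) = (x - 3)^5

Step 2 — compute geometric multiplicities via the rank-nullity identity g(λ) = n − rank(A − λI):
  rank(A − (3)·I) = 2, so dim ker(A − (3)·I) = n − 2 = 3

Summary:
  λ = 3: algebraic multiplicity = 5, geometric multiplicity = 3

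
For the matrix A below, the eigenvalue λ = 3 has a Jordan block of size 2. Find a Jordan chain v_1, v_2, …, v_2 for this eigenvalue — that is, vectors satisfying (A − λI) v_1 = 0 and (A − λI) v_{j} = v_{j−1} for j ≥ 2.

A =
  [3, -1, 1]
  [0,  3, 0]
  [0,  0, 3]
A Jordan chain for λ = 3 of length 2:
v_1 = (-1, 0, 0)ᵀ
v_2 = (0, 1, 0)ᵀ

Let N = A − (3)·I. We want v_2 with N^2 v_2 = 0 but N^1 v_2 ≠ 0; then v_{j-1} := N · v_j for j = 2, …, 2.

Pick v_2 = (0, 1, 0)ᵀ.
Then v_1 = N · v_2 = (-1, 0, 0)ᵀ.

Sanity check: (A − (3)·I) v_1 = (0, 0, 0)ᵀ = 0. ✓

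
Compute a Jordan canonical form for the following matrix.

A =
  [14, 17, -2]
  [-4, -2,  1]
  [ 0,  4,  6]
J_3(6)

The characteristic polynomial is
  det(x·I − A) = x^3 - 18*x^2 + 108*x - 216 = (x - 6)^3

Eigenvalues and multiplicities (the geometric multiplicity of λ is n − rank(A − λI), which equals the number of Jordan blocks for λ):
  λ = 6: algebraic multiplicity = 3, geometric multiplicity = 1

Determining the block sizes for each eigenvalue:
  λ = 6: one block (gm = 1), so the single block has size am = 3 → block sizes [3]

Assembling the blocks gives a Jordan form
J =
  [6, 1, 0]
  [0, 6, 1]
  [0, 0, 6]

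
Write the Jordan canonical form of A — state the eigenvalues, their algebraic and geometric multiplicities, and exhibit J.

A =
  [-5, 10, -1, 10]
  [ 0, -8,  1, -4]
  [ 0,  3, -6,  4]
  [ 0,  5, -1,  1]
J_3(-5) ⊕ J_1(-3)

The characteristic polynomial is
  det(x·I − A) = x^4 + 18*x^3 + 120*x^2 + 350*x + 375 = (x + 3)*(x + 5)^3

Eigenvalues and multiplicities (the geometric multiplicity of λ is n − rank(A − λI), which equals the number of Jordan blocks for λ):
  λ = -5: algebraic multiplicity = 3, geometric multiplicity = 1
  λ = -3: algebraic multiplicity = 1, geometric multiplicity = 1

Determining the block sizes for each eigenvalue:
  λ = -5: one block (gm = 1), so the single block has size am = 3 → block sizes [3]
  λ = -3: one block (gm = 1), so the single block has size am = 1 → block sizes [1]

Assembling the blocks gives a Jordan form
J =
  [-5,  1,  0,  0]
  [ 0, -5,  1,  0]
  [ 0,  0, -5,  0]
  [ 0,  0,  0, -3]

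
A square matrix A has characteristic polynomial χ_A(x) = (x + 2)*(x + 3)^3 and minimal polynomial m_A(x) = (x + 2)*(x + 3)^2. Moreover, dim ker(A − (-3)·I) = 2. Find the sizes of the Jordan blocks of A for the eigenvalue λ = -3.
Block sizes for λ = -3: [2, 1]

Step 1 — from the characteristic polynomial, algebraic multiplicity of λ = -3 is 3. From dim ker(A − (-3)·I) = 2, there are exactly 2 Jordan blocks for λ = -3.
Step 2 — from the minimal polynomial, the factor (x + 3)^2 tells us the largest block for λ = -3 has size 2.
Step 3 — with total size 3, 2 blocks, and largest block 2, the block sizes (in nonincreasing order) are [2, 1].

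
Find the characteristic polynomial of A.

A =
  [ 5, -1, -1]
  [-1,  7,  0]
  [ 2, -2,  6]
x^3 - 18*x^2 + 108*x - 216

Expanding det(x·I − A) (e.g. by cofactor expansion or by noting that A is similar to its Jordan form J, which has the same characteristic polynomial as A) gives
  χ_A(x) = x^3 - 18*x^2 + 108*x - 216
which factors as (x - 6)^3. The eigenvalues (with algebraic multiplicities) are λ = 6 with multiplicity 3.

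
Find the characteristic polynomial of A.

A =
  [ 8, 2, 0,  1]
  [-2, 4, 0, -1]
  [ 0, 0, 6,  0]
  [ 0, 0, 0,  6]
x^4 - 24*x^3 + 216*x^2 - 864*x + 1296

Expanding det(x·I − A) (e.g. by cofactor expansion or by noting that A is similar to its Jordan form J, which has the same characteristic polynomial as A) gives
  χ_A(x) = x^4 - 24*x^3 + 216*x^2 - 864*x + 1296
which factors as (x - 6)^4. The eigenvalues (with algebraic multiplicities) are λ = 6 with multiplicity 4.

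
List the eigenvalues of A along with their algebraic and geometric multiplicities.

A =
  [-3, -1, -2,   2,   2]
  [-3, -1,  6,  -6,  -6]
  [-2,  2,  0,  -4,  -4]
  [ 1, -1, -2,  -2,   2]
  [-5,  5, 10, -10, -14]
λ = -4: alg = 5, geom = 4

Step 1 — factor the characteristic polynomial to read off the algebraic multiplicities:
  χ_A(x) = (x + 4)^5

Step 2 — compute geometric multiplicities via the rank-nullity identity g(λ) = n − rank(A − λI):
  rank(A − (-4)·I) = 1, so dim ker(A − (-4)·I) = n − 1 = 4

Summary:
  λ = -4: algebraic multiplicity = 5, geometric multiplicity = 4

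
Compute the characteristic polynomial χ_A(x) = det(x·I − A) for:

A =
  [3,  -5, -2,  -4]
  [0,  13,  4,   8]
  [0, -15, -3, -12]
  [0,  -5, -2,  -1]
x^4 - 12*x^3 + 54*x^2 - 108*x + 81

Expanding det(x·I − A) (e.g. by cofactor expansion or by noting that A is similar to its Jordan form J, which has the same characteristic polynomial as A) gives
  χ_A(x) = x^4 - 12*x^3 + 54*x^2 - 108*x + 81
which factors as (x - 3)^4. The eigenvalues (with algebraic multiplicities) are λ = 3 with multiplicity 4.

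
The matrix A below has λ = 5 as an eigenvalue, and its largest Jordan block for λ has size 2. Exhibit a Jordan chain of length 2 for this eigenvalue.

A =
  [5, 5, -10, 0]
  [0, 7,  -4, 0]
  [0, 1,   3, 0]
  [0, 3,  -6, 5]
A Jordan chain for λ = 5 of length 2:
v_1 = (5, 2, 1, 3)ᵀ
v_2 = (0, 1, 0, 0)ᵀ

Let N = A − (5)·I. We want v_2 with N^2 v_2 = 0 but N^1 v_2 ≠ 0; then v_{j-1} := N · v_j for j = 2, …, 2.

Pick v_2 = (0, 1, 0, 0)ᵀ.
Then v_1 = N · v_2 = (5, 2, 1, 3)ᵀ.

Sanity check: (A − (5)·I) v_1 = (0, 0, 0, 0)ᵀ = 0. ✓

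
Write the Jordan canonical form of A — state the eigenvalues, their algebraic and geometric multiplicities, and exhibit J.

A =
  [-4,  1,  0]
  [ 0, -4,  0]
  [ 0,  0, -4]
J_2(-4) ⊕ J_1(-4)

The characteristic polynomial is
  det(x·I − A) = x^3 + 12*x^2 + 48*x + 64 = (x + 4)^3

Eigenvalues and multiplicities (the geometric multiplicity of λ is n − rank(A − λI), which equals the number of Jordan blocks for λ):
  λ = -4: algebraic multiplicity = 3, geometric multiplicity = 2

Determining the block sizes for each eigenvalue:
  λ = -4: 2 blocks summing to 3 forces exactly one block of size 2 and the rest size 1 → block sizes [2, 1]

Assembling the blocks gives a Jordan form
J =
  [-4,  1,  0]
  [ 0, -4,  0]
  [ 0,  0, -4]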